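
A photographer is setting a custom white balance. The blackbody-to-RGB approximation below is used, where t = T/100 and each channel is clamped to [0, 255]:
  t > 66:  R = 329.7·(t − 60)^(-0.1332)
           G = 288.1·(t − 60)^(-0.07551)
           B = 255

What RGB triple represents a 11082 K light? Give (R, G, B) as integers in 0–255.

(195, 214, 255)

t = 11082/100 = 110.82; the t > 66 branch applies.
R = 329.7·(110.82 − 60)^(-0.1332) = 329.7·50.82^(-0.1332) = 329.7·0.59259 = 195.378.
G = 288.1·(110.82 − 60)^(-0.07551) = 288.1·50.82^(-0.07551) = 288.1·0.74332 = 214.151.
B = 255 by definition for t > 66.
Rounded: (195, 214, 255).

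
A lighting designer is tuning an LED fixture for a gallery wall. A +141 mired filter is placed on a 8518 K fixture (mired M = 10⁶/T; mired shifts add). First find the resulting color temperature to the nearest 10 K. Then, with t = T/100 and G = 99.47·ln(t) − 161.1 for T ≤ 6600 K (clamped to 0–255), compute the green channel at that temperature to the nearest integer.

M_in = 10⁶/8518 = 117.40; M_out = 117.40 + (+141) = 258.40.
T_out = 10⁶/258.40 = 3870.0 K → 3870 K; t = 38.7.
G = 99.47·ln 38.7 − 161.1 = 99.47·3.6558 − 161.1 = 202.546.
Rounded: 203.

203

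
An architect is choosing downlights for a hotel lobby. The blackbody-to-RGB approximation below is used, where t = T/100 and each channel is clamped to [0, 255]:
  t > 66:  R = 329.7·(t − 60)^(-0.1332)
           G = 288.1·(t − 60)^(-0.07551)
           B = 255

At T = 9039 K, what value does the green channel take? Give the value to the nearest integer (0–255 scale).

223

t = 9039/100 = 90.39; the t > 66 branch applies.
G = 288.1·(90.39 − 60)^(-0.07551) = 288.1·30.39^(-0.07551) = 288.1·0.77275 = 222.629.
Rounded: 223.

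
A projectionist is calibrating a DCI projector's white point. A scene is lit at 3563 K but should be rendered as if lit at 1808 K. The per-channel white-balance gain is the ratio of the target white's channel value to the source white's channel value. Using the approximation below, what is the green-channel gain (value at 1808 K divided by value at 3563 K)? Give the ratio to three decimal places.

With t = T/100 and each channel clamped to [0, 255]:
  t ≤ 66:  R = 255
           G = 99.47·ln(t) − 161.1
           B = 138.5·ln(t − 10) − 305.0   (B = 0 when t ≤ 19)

0.653

At 3563 K (t = 35.63):
  G = 99.47·ln 35.63 − 161.1 = 99.47·3.5732 − 161.1 = 194.325.
At 1808 K (t = 18.08):
  G = 99.47·ln 18.08 − 161.1 = 99.47·2.8948 − 161.1 = 126.846.
Gain = 126.846 / 194.325 = 0.6528 → 0.653.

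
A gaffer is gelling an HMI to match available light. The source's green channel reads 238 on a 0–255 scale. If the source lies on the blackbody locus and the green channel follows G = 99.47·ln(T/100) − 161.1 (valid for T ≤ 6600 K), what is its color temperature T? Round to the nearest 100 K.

5500 K

ln t = (238 + 161.1) / 99.47 = 4.0123.
t = e^4.0123 = 55.272.
T = 100·t = 5527 K → 5500 K to the nearest 100 K.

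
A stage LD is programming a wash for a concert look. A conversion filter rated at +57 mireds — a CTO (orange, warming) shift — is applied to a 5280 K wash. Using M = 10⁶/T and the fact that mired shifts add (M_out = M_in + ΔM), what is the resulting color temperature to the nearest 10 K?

4060 K

M_in = 10⁶/5280 = 189.39 mireds.
M_out = 189.39 + (+57) = 246.39 mireds.
T_out = 10⁶/246.39 = 4058.5 K → 4060 K.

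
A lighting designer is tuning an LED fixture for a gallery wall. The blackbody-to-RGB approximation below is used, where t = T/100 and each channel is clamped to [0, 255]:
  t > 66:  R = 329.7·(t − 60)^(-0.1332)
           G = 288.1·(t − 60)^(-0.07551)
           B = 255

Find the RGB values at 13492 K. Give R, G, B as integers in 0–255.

t = 13492/100 = 134.92; the t > 66 branch applies.
R = 329.7·(134.92 − 60)^(-0.1332) = 329.7·74.92^(-0.1332) = 329.7·0.56273 = 185.534.
G = 288.1·(134.92 − 60)^(-0.07551) = 288.1·74.92^(-0.07551) = 288.1·0.72185 = 207.966.
B = 255 by definition for t > 66.
Rounded: (186, 208, 255).

R=186, G=208, B=255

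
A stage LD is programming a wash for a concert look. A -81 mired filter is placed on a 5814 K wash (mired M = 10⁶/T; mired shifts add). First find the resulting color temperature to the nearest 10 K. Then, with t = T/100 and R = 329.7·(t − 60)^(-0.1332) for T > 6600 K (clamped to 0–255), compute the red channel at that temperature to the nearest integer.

196

M_in = 10⁶/5814 = 172.00; M_out = 172.00 + (-81) = 91.00.
T_out = 10⁶/91.00 = 10989.2 K → 10990 K; t = 109.9.
R = 329.7·(109.9 − 60)^(-0.1332) = 329.7·49.9^(-0.1332) = 329.7·0.59404 = 195.854.
Rounded: 196.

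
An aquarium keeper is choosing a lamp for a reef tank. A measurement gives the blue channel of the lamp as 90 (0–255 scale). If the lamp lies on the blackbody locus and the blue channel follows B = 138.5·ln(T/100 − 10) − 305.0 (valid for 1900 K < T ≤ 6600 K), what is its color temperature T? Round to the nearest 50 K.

ln(t − 10) = (90 + 305.0) / 138.5 = 2.8520.
t − 10 = e^2.8520 = 17.322, so t = 27.322.
T = 100·t = 2732 K → 2750 K to the nearest 50 K.

2750 K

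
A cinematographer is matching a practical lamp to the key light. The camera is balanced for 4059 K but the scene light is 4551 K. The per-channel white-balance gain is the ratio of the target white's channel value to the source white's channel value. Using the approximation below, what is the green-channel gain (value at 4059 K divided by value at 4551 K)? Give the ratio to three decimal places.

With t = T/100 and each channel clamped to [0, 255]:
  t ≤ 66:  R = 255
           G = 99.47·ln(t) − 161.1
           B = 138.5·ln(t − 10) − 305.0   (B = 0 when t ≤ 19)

0.948

At 4551 K (t = 45.51):
  G = 99.47·ln 45.51 − 161.1 = 99.47·3.8179 − 161.1 = 218.670.
At 4059 K (t = 40.59):
  G = 99.47·ln 40.59 − 161.1 = 99.47·3.7035 − 161.1 = 207.289.
Gain = 207.289 / 218.670 = 0.9480 → 0.948.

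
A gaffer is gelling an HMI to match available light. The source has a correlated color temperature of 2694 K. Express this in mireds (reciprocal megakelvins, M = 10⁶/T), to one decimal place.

371.2 mireds

M = 10⁶ / 2694 = 371.195 → 371.2 mireds.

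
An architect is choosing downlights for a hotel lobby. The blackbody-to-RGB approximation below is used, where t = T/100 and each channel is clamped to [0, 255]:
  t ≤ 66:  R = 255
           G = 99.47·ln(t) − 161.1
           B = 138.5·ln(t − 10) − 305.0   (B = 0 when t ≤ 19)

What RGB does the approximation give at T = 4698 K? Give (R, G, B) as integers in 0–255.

(255, 222, 195)

t = 4698/100 = 46.98; the t ≤ 66 branch applies.
R = 255 by definition for t ≤ 66.
G = 99.47·ln 46.98 − 161.1 = 99.47·3.8497 − 161.1 = 221.832.
B = 138.5·ln(46.98 − 10) − 305.0 = 138.5·ln 36.98 − 305.0 = 138.5·3.6104 − 305.0 = 195.037.
Rounded: (255, 222, 195).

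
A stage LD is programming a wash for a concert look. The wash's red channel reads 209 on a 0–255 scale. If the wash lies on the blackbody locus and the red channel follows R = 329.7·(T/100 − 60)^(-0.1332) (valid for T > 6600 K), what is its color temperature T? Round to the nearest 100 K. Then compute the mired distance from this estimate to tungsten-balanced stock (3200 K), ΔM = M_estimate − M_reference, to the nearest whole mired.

-203 mireds

(t − 60)^(-0.1332) = 209/329.7 = 0.63391.
t − 60 = 0.63391^(1/-0.1332) = 0.63391^(-7.508) = 30.639, so t = 90.639.
T = 100·t = 9064 K → 9100 K to the nearest 100 K.
M_estimate = 10⁶/9100 = 109.89; M_reference = 10⁶/3200 = 312.50.
ΔM = 109.89 − 312.50 = -202.61 → -203 mireds.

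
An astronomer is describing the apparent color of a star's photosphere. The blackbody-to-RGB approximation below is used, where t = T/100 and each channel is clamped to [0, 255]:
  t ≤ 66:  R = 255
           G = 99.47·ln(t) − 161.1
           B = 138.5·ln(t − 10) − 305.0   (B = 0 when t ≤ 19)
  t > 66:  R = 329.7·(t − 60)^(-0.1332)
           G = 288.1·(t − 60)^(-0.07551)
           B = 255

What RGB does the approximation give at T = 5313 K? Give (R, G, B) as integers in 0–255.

t = 5313/100 = 53.13; the t ≤ 66 branch applies.
R = 255 by definition for t ≤ 66.
G = 99.47·ln 53.13 − 161.1 = 99.47·3.9727 − 161.1 = 234.069.
B = 138.5·ln(53.13 − 10) − 305.0 = 138.5·ln 43.13 − 305.0 = 138.5·3.7642 − 305.0 = 216.344.
Rounded: (255, 234, 216).

(255, 234, 216)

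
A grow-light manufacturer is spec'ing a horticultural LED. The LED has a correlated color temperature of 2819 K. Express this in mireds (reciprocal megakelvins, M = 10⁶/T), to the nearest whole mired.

355 mireds

M = 10⁶ / 2819 = 354.736 → 355 mireds.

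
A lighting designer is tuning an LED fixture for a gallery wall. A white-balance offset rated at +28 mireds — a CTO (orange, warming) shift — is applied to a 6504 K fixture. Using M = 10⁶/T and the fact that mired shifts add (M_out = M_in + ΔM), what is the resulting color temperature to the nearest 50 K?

5500 K

M_in = 10⁶/6504 = 153.75 mireds.
M_out = 153.75 + (+28) = 181.75 mireds.
T_out = 10⁶/181.75 = 5502.0 K → 5500 K.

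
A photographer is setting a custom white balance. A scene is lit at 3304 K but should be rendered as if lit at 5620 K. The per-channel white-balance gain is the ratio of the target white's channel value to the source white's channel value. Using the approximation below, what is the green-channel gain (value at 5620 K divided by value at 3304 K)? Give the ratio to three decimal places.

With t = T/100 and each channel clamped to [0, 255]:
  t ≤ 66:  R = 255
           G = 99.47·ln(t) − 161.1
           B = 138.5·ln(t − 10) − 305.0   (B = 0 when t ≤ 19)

1.283

At 3304 K (t = 33.04):
  G = 99.47·ln 33.04 − 161.1 = 99.47·3.4977 − 161.1 = 186.818.
At 5620 K (t = 56.2):
  G = 99.47·ln 56.2 − 161.1 = 99.47·4.0289 − 161.1 = 239.656.
Gain = 239.656 / 186.818 = 1.2828 → 1.283.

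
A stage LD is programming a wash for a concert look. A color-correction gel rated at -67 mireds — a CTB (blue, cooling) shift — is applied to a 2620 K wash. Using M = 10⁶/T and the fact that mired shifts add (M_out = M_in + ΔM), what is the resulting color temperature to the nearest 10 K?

M_in = 10⁶/2620 = 381.68 mireds.
M_out = 381.68 + (-67) = 314.68 mireds.
T_out = 10⁶/314.68 = 3177.8 K → 3180 K.

3180 K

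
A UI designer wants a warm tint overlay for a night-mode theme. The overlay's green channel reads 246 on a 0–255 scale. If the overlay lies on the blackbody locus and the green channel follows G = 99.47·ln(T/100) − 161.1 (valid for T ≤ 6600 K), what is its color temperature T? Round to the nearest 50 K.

ln t = (246 + 161.1) / 99.47 = 4.0927.
t = e^4.0927 = 59.901.
T = 100·t = 5990 K → 6000 K to the nearest 50 K.

6000 K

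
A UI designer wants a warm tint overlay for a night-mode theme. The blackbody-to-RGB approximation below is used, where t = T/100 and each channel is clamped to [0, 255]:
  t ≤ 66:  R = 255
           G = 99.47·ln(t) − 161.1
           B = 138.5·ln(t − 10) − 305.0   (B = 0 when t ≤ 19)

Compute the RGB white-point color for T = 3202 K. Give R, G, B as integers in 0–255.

R=255, G=184, B=123

t = 3202/100 = 32.02; the t ≤ 66 branch applies.
R = 255 by definition for t ≤ 66.
G = 99.47·ln 32.02 − 161.1 = 99.47·3.4664 − 161.1 = 183.699.
B = 138.5·ln(32.02 − 10) − 305.0 = 138.5·ln 22.02 − 305.0 = 138.5·3.0920 − 305.0 = 123.235.
Rounded: (255, 184, 123).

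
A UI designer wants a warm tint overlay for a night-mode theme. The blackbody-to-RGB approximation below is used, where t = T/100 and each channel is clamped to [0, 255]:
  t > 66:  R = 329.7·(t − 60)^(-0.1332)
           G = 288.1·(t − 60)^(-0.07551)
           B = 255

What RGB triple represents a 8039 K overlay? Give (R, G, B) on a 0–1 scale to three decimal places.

(0.865, 0.900, 1.000)

t = 8039/100 = 80.39; the t > 66 branch applies.
R = 329.7·(80.39 − 60)^(-0.1332) = 329.7·20.39^(-0.1332) = 329.7·0.66925 = 220.650.
G = 288.1·(80.39 − 60)^(-0.07551) = 288.1·20.39^(-0.07551) = 288.1·0.79639 = 229.440.
B = 255 by definition for t > 66.
Dividing each by 255: (0.8653, 0.8998, 1.0000) → (0.865, 0.900, 1.000).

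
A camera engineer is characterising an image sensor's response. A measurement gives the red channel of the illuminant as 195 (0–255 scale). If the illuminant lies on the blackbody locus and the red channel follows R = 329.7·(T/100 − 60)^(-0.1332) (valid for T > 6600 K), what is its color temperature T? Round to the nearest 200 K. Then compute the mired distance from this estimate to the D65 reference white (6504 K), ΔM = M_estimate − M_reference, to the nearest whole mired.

(t − 60)^(-0.1332) = 195/329.7 = 0.59145.
t − 60 = 0.59145^(1/-0.1332) = 0.59145^(-7.508) = 51.564, so t = 111.564.
T = 100·t = 11156 K → 11200 K to the nearest 200 K.
M_estimate = 10⁶/11200 = 89.29; M_reference = 10⁶/6504 = 153.75.
ΔM = 89.29 − 153.75 = -64.47 → -64 mireds.

-64 mireds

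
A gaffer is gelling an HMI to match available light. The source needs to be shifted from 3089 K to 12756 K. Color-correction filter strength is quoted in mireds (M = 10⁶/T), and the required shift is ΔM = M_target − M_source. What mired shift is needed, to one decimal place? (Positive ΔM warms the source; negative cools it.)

M_source = 10⁶/3089 = 323.729; M_target = 10⁶/12756 = 78.394.
ΔM = 78.394 − 323.729 = -245.335 → -245.3 mireds, a cooling shift.

-245.3 mireds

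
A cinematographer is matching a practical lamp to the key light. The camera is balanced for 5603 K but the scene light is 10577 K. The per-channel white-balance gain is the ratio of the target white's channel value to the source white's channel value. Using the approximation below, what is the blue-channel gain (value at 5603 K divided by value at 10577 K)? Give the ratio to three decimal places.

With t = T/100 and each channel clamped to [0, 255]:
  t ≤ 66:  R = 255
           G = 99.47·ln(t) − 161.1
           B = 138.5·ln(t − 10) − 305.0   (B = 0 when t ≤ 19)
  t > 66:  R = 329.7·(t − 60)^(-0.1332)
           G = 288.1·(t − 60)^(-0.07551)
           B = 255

At 10577 K (t = 105.77):
  B = 255 by definition for t > 66.
At 5603 K (t = 56.03):
  B = 138.5·ln(56.03 − 10) − 305.0 = 138.5·ln 46.03 − 305.0 = 138.5·3.8293 − 305.0 = 225.357.
Gain = 225.357 / 255.000 = 0.8838 → 0.884.

0.884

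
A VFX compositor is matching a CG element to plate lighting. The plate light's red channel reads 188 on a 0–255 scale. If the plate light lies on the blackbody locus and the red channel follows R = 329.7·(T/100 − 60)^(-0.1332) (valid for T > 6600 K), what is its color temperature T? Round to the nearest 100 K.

(t − 60)^(-0.1332) = 188/329.7 = 0.57022.
t − 60 = 0.57022^(1/-0.1332) = 0.57022^(-7.508) = 67.848, so t = 127.848.
T = 100·t = 12785 K → 12800 K to the nearest 100 K.

12800 K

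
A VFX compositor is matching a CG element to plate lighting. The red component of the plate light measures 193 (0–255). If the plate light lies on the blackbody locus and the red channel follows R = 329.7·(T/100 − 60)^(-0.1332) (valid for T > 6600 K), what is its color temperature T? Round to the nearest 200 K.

11600 K

(t − 60)^(-0.1332) = 193/329.7 = 0.58538.
t − 60 = 0.58538^(1/-0.1332) = 0.58538^(-7.508) = 55.713, so t = 115.713.
T = 100·t = 11571 K → 11600 K to the nearest 200 K.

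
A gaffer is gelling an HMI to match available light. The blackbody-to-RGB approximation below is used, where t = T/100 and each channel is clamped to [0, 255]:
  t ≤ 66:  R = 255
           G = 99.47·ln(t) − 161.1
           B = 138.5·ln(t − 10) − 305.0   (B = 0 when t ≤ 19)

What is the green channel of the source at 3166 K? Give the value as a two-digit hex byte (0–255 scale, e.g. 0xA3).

0xB7

t = 3166/100 = 31.66; the t ≤ 66 branch applies.
G = 99.47·ln 31.66 − 161.1 = 99.47·3.4551 − 161.1 = 182.574.
Rounded: 183; in hex, 0xB7.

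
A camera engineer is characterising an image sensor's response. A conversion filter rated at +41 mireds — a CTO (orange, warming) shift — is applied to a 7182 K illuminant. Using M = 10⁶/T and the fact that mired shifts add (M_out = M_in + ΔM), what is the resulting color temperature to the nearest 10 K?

M_in = 10⁶/7182 = 139.24 mireds.
M_out = 139.24 + (+41) = 180.24 mireds.
T_out = 10⁶/180.24 = 5548.3 K → 5550 K.

5550 K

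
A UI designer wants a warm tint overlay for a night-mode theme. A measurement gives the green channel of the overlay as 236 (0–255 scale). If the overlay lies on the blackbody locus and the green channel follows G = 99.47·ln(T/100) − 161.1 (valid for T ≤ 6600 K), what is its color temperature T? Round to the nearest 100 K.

ln t = (236 + 161.1) / 99.47 = 3.9922.
t = e^3.9922 = 54.172.
T = 100·t = 5417 K → 5400 K to the nearest 100 K.

5400 K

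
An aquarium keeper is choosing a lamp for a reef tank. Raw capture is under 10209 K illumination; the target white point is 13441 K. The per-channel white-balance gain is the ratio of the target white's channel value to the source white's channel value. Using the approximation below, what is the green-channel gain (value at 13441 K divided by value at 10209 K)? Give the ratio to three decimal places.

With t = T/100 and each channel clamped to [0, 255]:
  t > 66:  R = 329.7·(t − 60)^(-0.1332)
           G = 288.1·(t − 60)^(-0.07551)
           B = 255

0.958

At 10209 K (t = 102.09):
  G = 288.1·(102.09 − 60)^(-0.07551) = 288.1·42.09^(-0.07551) = 288.1·0.75398 = 217.221.
At 13441 K (t = 134.41):
  G = 288.1·(134.41 − 60)^(-0.07551) = 288.1·74.41^(-0.07551) = 288.1·0.72223 = 208.073.
Gain = 208.073 / 217.221 = 0.9579 → 0.958.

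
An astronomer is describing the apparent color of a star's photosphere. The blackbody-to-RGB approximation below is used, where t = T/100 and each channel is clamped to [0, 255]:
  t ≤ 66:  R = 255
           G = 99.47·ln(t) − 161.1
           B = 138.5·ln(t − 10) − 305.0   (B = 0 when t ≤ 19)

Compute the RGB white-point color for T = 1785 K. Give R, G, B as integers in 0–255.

R=255, G=126, B=0

t = 1785/100 = 17.85; the t ≤ 66 branch applies.
R = 255 by definition for t ≤ 66.
G = 99.47·ln 17.85 − 161.1 = 99.47·2.8820 − 161.1 = 125.573.
t = 17.85 ≤ 19, so B = 0.
Rounded: (255, 126, 0).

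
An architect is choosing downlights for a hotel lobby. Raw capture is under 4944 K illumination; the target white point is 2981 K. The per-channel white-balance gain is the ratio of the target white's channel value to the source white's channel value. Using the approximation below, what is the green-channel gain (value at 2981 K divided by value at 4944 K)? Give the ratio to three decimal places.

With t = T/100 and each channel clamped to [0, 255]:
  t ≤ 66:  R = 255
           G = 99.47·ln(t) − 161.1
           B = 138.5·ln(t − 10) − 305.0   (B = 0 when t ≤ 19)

At 4944 K (t = 49.44):
  G = 99.47·ln 49.44 − 161.1 = 99.47·3.9008 − 161.1 = 226.909.
At 2981 K (t = 29.81):
  G = 99.47·ln 29.81 − 161.1 = 99.47·3.3948 − 161.1 = 176.585.
Gain = 176.585 / 226.909 = 0.7782 → 0.778.

0.778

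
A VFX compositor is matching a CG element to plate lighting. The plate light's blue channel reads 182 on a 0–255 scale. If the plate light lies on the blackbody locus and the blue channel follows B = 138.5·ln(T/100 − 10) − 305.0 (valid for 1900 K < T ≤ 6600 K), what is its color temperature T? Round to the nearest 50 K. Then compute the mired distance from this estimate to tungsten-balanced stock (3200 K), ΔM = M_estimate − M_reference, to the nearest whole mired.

ln(t − 10) = (182 + 305.0) / 138.5 = 3.5162.
t − 10 = e^3.5162 = 33.658, so t = 43.658.
T = 100·t = 4366 K → 4350 K to the nearest 50 K.
M_estimate = 10⁶/4350 = 229.89; M_reference = 10⁶/3200 = 312.50.
ΔM = 229.89 − 312.50 = -82.61 → -83 mireds.

-83 mireds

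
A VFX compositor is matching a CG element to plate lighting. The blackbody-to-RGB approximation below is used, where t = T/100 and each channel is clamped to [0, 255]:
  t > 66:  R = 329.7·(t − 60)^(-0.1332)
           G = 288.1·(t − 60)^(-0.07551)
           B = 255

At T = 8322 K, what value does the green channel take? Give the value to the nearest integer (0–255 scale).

227

t = 8322/100 = 83.22; the t > 66 branch applies.
G = 288.1·(83.22 − 60)^(-0.07551) = 288.1·23.22^(-0.07551) = 288.1·0.78861 = 227.199.
Rounded: 227.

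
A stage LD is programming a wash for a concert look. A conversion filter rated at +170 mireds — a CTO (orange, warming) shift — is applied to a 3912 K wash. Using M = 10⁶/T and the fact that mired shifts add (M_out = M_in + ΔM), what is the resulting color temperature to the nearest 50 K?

2350 K

M_in = 10⁶/3912 = 255.62 mireds.
M_out = 255.62 + (+170) = 425.62 mireds.
T_out = 10⁶/425.62 = 2349.5 K → 2350 K.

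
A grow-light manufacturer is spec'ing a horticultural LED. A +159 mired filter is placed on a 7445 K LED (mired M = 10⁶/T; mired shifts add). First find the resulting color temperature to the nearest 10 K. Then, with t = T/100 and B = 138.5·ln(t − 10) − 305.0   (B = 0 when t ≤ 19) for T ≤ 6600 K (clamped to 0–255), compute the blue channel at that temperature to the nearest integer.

M_in = 10⁶/7445 = 134.32; M_out = 134.32 + (+159) = 293.32.
T_out = 10⁶/293.32 = 3409.3 K → 3410 K; t = 34.1.
B = 138.5·ln(34.1 − 10) − 305.0 = 138.5·ln 24.1 − 305.0 = 138.5·3.1822 − 305.0 = 135.736.
Rounded: 136.

136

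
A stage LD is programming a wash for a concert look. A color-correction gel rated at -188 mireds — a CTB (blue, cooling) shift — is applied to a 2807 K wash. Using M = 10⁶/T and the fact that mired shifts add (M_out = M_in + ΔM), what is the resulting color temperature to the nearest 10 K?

5940 K

M_in = 10⁶/2807 = 356.25 mireds.
M_out = 356.25 + (-188) = 168.25 mireds.
T_out = 10⁶/168.25 = 5943.5 K → 5940 K.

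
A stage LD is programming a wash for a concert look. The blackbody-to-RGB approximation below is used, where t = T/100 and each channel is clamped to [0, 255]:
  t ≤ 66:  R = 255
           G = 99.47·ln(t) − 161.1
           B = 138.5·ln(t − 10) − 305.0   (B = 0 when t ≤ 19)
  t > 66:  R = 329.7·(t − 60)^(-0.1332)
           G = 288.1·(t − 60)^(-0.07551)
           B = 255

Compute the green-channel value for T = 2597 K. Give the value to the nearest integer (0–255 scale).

163

t = 2597/100 = 25.97; the t ≤ 66 branch applies.
G = 99.47·ln 25.97 − 161.1 = 99.47·3.2569 − 161.1 = 162.868.
Rounded: 163.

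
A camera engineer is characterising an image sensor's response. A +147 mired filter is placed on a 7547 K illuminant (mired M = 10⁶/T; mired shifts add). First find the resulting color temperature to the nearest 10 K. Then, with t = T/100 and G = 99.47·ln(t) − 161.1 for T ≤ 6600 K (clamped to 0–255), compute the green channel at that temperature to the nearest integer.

195

M_in = 10⁶/7547 = 132.50; M_out = 132.50 + (+147) = 279.50.
T_out = 10⁶/279.50 = 3577.8 K → 3580 K; t = 35.8.
G = 99.47·ln 35.8 − 161.1 = 99.47·3.5779 − 161.1 = 194.798.
Rounded: 195.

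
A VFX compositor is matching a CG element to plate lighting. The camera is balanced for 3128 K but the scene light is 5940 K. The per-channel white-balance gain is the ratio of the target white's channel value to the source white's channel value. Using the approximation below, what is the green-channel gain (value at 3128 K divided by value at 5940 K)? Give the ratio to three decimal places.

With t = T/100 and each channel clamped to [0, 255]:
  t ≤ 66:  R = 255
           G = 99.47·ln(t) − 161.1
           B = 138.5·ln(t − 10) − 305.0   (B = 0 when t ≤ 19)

At 5940 K (t = 59.4):
  G = 99.47·ln 59.4 − 161.1 = 99.47·4.0843 − 161.1 = 245.165.
At 3128 K (t = 31.28):
  G = 99.47·ln 31.28 − 161.1 = 99.47·3.4430 − 161.1 = 181.373.
Gain = 181.373 / 245.165 = 0.7398 → 0.740.

0.740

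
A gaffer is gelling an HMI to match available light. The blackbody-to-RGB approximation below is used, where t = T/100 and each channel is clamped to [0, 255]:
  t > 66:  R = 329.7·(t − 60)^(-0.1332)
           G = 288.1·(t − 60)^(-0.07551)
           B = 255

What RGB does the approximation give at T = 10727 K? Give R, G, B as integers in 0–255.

t = 10727/100 = 107.27; the t > 66 branch applies.
R = 329.7·(107.27 − 60)^(-0.1332) = 329.7·47.27^(-0.1332) = 329.7·0.59834 = 197.271.
G = 288.1·(107.27 − 60)^(-0.07551) = 288.1·47.27^(-0.07551) = 288.1·0.74740 = 215.325.
B = 255 by definition for t > 66.
Rounded: (197, 215, 255).

R=197, G=215, B=255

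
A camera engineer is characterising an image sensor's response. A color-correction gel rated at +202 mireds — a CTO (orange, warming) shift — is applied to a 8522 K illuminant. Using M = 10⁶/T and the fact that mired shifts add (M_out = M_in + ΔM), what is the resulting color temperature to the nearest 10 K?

M_in = 10⁶/8522 = 117.34 mireds.
M_out = 117.34 + (+202) = 319.34 mireds.
T_out = 10⁶/319.34 = 3131.4 K → 3130 K.

3130 K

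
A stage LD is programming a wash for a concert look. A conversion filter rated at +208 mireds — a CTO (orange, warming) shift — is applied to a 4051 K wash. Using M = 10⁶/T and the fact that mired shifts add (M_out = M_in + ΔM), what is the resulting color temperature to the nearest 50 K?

M_in = 10⁶/4051 = 246.85 mireds.
M_out = 246.85 + (+208) = 454.85 mireds.
T_out = 10⁶/454.85 = 2198.5 K → 2200 K.

2200 K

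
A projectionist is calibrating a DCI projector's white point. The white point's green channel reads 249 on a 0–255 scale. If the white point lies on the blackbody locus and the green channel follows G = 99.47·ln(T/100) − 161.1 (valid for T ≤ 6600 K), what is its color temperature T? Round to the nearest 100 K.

ln t = (249 + 161.1) / 99.47 = 4.1229.
t = e^4.1229 = 61.735.
T = 100·t = 6174 K → 6200 K to the nearest 100 K.

6200 K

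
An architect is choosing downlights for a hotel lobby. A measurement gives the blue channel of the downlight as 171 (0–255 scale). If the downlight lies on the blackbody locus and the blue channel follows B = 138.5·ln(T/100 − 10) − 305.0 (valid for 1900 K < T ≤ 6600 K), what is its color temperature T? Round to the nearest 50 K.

ln(t − 10) = (171 + 305.0) / 138.5 = 3.4368.
t − 10 = e^3.4368 = 31.088, so t = 41.088.
T = 100·t = 4109 K → 4100 K to the nearest 50 K.

4100 K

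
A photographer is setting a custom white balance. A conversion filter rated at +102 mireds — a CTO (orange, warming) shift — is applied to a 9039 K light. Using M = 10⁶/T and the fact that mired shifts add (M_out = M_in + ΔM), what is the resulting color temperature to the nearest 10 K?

M_in = 10⁶/9039 = 110.63 mireds.
M_out = 110.63 + (+102) = 212.63 mireds.
T_out = 10⁶/212.63 = 4703.0 K → 4700 K.

4700 K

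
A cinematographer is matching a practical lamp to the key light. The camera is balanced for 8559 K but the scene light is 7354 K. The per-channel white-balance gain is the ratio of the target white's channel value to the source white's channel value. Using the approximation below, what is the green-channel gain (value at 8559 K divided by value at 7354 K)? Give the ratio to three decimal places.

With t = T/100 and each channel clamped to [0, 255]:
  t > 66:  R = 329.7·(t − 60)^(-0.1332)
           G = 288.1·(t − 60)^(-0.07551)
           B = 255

0.953

At 7354 K (t = 73.54):
  G = 288.1·(73.54 − 60)^(-0.07551) = 288.1·13.54^(-0.07551) = 288.1·0.82139 = 236.644.
At 8559 K (t = 85.59):
  G = 288.1·(85.59 − 60)^(-0.07551) = 288.1·25.59^(-0.07551) = 288.1·0.78285 = 225.538.
Gain = 225.538 / 236.644 = 0.9531 → 0.953.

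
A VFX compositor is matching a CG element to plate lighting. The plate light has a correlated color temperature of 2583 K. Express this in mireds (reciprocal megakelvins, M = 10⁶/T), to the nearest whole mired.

387 mireds

M = 10⁶ / 2583 = 387.147 → 387 mireds.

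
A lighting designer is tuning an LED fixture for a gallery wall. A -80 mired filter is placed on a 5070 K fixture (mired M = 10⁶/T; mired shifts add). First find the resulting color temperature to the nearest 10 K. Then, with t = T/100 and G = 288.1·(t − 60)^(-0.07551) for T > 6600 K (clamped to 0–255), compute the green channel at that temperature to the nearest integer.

M_in = 10⁶/5070 = 197.24; M_out = 197.24 + (-80) = 117.24.
T_out = 10⁶/117.24 = 8529.6 K → 8530 K; t = 85.3.
G = 288.1·(85.3 − 60)^(-0.07551) = 288.1·25.3^(-0.07551) = 288.1·0.78352 = 225.732.
Rounded: 226.

226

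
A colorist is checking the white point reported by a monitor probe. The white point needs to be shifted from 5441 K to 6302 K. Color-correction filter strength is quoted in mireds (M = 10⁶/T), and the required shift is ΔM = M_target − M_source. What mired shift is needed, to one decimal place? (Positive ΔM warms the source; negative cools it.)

M_source = 10⁶/5441 = 183.790; M_target = 10⁶/6302 = 158.680.
ΔM = 158.680 − 183.790 = -25.110 → -25.1 mireds, a cooling shift.

-25.1 mireds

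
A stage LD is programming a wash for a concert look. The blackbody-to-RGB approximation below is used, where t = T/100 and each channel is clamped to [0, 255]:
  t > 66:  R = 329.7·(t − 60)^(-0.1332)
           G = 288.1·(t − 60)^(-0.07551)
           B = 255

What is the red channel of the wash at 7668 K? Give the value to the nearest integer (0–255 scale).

227

t = 7668/100 = 76.68; the t > 66 branch applies.
R = 329.7·(76.68 − 60)^(-0.1332) = 329.7·16.68^(-0.1332) = 329.7·0.68739 = 226.633.
Rounded: 227.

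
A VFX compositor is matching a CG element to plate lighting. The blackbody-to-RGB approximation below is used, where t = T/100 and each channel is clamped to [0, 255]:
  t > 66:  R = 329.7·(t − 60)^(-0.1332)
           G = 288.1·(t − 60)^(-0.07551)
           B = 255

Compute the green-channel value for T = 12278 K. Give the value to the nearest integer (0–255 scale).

211

t = 12278/100 = 122.78; the t > 66 branch applies.
G = 288.1·(122.78 − 60)^(-0.07551) = 288.1·62.78^(-0.07551) = 288.1·0.73155 = 210.761.
Rounded: 211.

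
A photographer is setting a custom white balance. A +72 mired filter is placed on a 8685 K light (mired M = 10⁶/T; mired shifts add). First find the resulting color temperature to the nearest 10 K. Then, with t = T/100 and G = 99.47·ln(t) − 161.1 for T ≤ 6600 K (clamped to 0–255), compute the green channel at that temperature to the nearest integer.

235

M_in = 10⁶/8685 = 115.14; M_out = 115.14 + (+72) = 187.14.
T_out = 10⁶/187.14 = 5343.6 K → 5340 K; t = 53.4.
G = 99.47·ln 53.4 − 161.1 = 99.47·3.9778 − 161.1 = 234.573.
Rounded: 235.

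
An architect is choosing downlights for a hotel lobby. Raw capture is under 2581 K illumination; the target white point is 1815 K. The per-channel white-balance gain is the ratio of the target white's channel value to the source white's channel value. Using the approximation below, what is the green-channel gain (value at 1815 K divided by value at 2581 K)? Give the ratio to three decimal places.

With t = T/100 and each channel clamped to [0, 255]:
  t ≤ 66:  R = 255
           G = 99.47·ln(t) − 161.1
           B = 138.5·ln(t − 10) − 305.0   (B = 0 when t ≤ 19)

0.784

At 2581 K (t = 25.81):
  G = 99.47·ln 25.81 − 161.1 = 99.47·3.2508 − 161.1 = 162.253.
At 1815 K (t = 18.15):
  G = 99.47·ln 18.15 − 161.1 = 99.47·2.8987 − 161.1 = 127.231.
Gain = 127.231 / 162.253 = 0.7841 → 0.784.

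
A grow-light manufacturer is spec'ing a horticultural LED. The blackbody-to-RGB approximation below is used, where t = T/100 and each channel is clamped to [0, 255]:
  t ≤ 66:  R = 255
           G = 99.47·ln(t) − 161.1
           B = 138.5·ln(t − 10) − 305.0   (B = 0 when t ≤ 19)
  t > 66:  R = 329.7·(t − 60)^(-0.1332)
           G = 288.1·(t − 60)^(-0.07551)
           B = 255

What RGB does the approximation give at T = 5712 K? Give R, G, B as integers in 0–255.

R=255, G=241, B=229

t = 5712/100 = 57.12; the t ≤ 66 branch applies.
R = 255 by definition for t ≤ 66.
G = 99.47·ln 57.12 − 161.1 = 99.47·4.0452 − 161.1 = 241.272.
B = 138.5·ln(57.12 − 10) − 305.0 = 138.5·ln 47.12 − 305.0 = 138.5·3.8527 − 305.0 = 228.599.
Rounded: (255, 241, 229).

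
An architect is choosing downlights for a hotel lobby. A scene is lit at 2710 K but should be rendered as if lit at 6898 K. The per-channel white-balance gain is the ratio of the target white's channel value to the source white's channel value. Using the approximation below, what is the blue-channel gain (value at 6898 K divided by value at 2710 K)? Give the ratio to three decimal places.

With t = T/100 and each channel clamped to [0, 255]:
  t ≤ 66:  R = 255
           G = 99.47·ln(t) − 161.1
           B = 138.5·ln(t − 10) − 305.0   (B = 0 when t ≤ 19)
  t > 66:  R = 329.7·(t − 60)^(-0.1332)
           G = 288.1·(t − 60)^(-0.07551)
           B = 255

2.891

At 2710 K (t = 27.1):
  B = 138.5·ln(27.1 − 10) − 305.0 = 138.5·ln 17.1 − 305.0 = 138.5·2.8391 − 305.0 = 88.212.
At 6898 K (t = 68.98):
  B = 255 by definition for t > 66.
Gain = 255.000 / 88.212 = 2.8908 → 2.891.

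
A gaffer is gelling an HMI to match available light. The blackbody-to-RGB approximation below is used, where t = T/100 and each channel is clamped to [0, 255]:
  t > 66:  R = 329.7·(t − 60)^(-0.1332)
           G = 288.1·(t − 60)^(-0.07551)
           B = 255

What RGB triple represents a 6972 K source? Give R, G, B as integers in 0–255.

t = 6972/100 = 69.72; the t > 66 branch applies.
R = 329.7·(69.72 − 60)^(-0.1332) = 329.7·9.72^(-0.1332) = 329.7·0.73866 = 243.535.
G = 288.1·(69.72 − 60)^(-0.07551) = 288.1·9.72^(-0.07551) = 288.1·0.84221 = 242.641.
B = 255 by definition for t > 66.
Rounded: (244, 243, 255).

R=244, G=243, B=255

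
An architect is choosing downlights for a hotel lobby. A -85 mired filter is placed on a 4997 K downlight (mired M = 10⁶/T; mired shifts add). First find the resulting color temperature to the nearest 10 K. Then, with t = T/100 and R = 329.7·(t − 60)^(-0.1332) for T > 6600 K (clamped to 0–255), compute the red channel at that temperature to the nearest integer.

213

M_in = 10⁶/4997 = 200.12; M_out = 200.12 + (-85) = 115.12.
T_out = 10⁶/115.12 = 8686.6 K → 8690 K; t = 86.9.
R = 329.7·(86.9 − 60)^(-0.1332) = 329.7·26.9^(-0.1332) = 329.7·0.64500 = 212.655.
Rounded: 213.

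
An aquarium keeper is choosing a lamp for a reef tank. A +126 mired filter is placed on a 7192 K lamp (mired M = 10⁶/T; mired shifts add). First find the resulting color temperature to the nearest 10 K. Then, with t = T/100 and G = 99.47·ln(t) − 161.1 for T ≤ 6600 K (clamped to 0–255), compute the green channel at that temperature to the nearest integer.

200

M_in = 10⁶/7192 = 139.04; M_out = 139.04 + (+126) = 265.04.
T_out = 10⁶/265.04 = 3773.0 K → 3770 K; t = 37.7.
G = 99.47·ln 37.7 − 161.1 = 99.47·3.6297 − 161.1 = 199.942.
Rounded: 200.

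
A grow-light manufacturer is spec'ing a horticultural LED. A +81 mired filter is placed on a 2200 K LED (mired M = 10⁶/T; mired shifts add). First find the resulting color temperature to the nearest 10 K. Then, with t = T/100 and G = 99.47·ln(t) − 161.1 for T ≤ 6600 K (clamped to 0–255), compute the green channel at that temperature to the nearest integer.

M_in = 10⁶/2200 = 454.55; M_out = 454.55 + (+81) = 535.55.
T_out = 10⁶/535.55 = 1867.3 K → 1870 K; t = 18.7.
G = 99.47·ln 18.7 − 161.1 = 99.47·2.9285 − 161.1 = 130.200.
Rounded: 130.

130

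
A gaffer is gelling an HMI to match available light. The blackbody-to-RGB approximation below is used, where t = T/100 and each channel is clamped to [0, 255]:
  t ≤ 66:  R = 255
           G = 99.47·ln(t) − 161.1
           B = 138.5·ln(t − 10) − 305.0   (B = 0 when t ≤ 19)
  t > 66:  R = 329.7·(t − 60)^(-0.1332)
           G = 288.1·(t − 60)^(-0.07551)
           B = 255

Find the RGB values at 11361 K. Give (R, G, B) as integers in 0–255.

(194, 213, 255)

t = 11361/100 = 113.61; the t > 66 branch applies.
R = 329.7·(113.61 − 60)^(-0.1332) = 329.7·53.61^(-0.1332) = 329.7·0.58839 = 193.992.
G = 288.1·(113.61 − 60)^(-0.07551) = 288.1·53.61^(-0.07551) = 288.1·0.74033 = 213.289.
B = 255 by definition for t > 66.
Rounded: (194, 213, 255).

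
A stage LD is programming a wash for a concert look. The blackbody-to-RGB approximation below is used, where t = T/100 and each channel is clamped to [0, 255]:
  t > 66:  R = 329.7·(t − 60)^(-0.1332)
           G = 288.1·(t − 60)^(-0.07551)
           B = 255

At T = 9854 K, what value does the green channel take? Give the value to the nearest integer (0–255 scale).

219

t = 9854/100 = 98.54; the t > 66 branch applies.
G = 288.1·(98.54 − 60)^(-0.07551) = 288.1·38.54^(-0.07551) = 288.1·0.75901 = 218.671.
Rounded: 219.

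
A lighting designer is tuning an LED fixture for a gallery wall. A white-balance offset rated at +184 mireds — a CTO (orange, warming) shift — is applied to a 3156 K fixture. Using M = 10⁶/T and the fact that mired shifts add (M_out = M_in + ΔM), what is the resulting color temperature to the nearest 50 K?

2000 K

M_in = 10⁶/3156 = 316.86 mireds.
M_out = 316.86 + (+184) = 500.86 mireds.
T_out = 10⁶/500.86 = 1996.6 K → 2000 K.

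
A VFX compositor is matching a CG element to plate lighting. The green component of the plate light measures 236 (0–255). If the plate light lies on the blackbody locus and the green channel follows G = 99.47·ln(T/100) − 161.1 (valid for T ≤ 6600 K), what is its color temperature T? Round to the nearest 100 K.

5400 K

ln t = (236 + 161.1) / 99.47 = 3.9922.
t = e^3.9922 = 54.172.
T = 100·t = 5417 K → 5400 K to the nearest 100 K.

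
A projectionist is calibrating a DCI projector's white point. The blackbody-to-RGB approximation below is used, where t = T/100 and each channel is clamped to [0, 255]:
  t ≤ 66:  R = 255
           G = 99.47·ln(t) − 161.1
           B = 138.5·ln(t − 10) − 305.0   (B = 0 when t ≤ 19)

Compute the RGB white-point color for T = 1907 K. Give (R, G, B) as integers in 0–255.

t = 1907/100 = 19.07; the t ≤ 66 branch applies.
R = 255 by definition for t ≤ 66.
G = 99.47·ln 19.07 − 161.1 = 99.47·2.9481 − 161.1 = 132.149.
B = 138.5·ln(19.07 − 10) − 305.0 = 138.5·ln 9.07 − 305.0 = 138.5·2.2050 − 305.0 = 0.389.
Rounded: (255, 132, 0).

(255, 132, 0)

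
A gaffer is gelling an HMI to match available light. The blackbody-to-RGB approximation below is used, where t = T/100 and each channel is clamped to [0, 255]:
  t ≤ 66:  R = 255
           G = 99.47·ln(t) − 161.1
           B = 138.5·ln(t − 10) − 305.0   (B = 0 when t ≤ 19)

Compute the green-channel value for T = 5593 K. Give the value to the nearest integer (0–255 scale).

t = 5593/100 = 55.93; the t ≤ 66 branch applies.
G = 99.47·ln 55.93 − 161.1 = 99.47·4.0241 − 161.1 = 239.177.
Rounded: 239.

239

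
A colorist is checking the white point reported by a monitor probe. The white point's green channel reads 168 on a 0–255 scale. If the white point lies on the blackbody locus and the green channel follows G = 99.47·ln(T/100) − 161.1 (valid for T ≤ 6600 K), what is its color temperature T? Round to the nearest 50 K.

2750 K

ln t = (168 + 161.1) / 99.47 = 3.3085.
t = e^3.3085 = 27.345.
T = 100·t = 2735 K → 2750 K to the nearest 50 K.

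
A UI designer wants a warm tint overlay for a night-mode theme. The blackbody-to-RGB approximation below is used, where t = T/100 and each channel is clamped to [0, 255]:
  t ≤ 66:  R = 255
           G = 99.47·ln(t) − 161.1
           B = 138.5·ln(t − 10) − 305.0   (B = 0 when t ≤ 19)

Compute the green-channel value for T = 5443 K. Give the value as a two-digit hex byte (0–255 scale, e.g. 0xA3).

0xEC

t = 5443/100 = 54.43; the t ≤ 66 branch applies.
G = 99.47·ln 54.43 − 161.1 = 99.47·3.9969 − 161.1 = 236.473.
Rounded: 236; in hex, 0xEC.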